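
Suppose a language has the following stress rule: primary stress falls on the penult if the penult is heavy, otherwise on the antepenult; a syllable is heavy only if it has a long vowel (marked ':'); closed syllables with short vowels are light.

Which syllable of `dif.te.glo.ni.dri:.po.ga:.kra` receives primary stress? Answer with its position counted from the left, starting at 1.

7

Weights: 6 po L, 7 ga: H, 8 kra L.
The penult (syllable 7, ga:) is heavy, so it takes stress.
Primary stress: syllable 7 → dif.te.glo.ni.dri:.po.ˈga:.kra.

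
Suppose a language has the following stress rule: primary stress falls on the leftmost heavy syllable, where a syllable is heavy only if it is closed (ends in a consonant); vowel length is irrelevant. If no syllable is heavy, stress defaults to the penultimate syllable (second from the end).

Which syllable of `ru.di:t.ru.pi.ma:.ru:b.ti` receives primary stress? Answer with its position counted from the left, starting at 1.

Weights: 1 ru L, 2 di:t H, 3 ru L, 4 pi L, 5 ma: L, 6 ru:b H, 7 ti L.
Heavy syllables in the domain: 2, 6. The leftmost is syllable 2 (di:t).
Primary stress: syllable 2 → ru.ˈdi:t.ru.pi.ma:.ru:b.ti.

2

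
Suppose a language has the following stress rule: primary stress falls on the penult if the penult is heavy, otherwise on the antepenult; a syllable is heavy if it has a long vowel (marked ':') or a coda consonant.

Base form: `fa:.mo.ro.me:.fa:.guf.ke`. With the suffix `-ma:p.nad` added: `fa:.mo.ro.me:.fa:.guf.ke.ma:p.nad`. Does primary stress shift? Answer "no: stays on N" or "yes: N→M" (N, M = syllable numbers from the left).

Base `fa:.mo.ro.me:.fa:.guf.ke` (7 syllables):
  Weights: 5 fa: H, 6 guf H, 7 ke L.
  The penult (syllable 6, guf) is heavy, so it takes stress.
  → primary stress on syllable 6.
Suffixed `fa:.mo.ro.me:.fa:.guf.ke.ma:p.nad` (9 syllables):
  Weights: 7 ke L, 8 ma:p H, 9 nad H.
  The penult (syllable 8, ma:p) is heavy, so it takes stress.
  → primary stress on syllable 8.

yes: 6→8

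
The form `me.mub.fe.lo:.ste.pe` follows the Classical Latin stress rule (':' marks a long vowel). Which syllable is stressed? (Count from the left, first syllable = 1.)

4

Classical Latin: stress the penult if heavy (long vowel or closed), else the antepenult.
Weights: 4 lo: H, 5 ste L, 6 pe L.
The penult (syllable 5, ste) is light, so stress falls on the antepenult (syllable 4, lo:).
Stress on syllable 4: me.mub.fe.ˈlo:.ste.pe.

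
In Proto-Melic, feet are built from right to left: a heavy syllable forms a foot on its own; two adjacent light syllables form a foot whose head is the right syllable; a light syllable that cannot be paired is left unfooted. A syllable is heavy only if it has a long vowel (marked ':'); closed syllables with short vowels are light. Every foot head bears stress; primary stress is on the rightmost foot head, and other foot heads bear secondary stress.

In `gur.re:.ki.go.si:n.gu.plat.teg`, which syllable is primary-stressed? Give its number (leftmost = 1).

8

Weights: 1 gur L, 2 re: H, 3 ki L, 4 go L, 5 si:n H, 6 gu L, 7 plat L, 8 teg L.
Parse right to left (heavy = foot alone; LL = one foot; stranded L unfooted): gur (ˈre:) (ki.ˈgo) (ˈsi:n) gu (plat.ˈteg).
Foot heads: 2, 4, 5, 8.
Primary stress on the rightmost head = syllable 8.
Primary stress: syllable 8 → gur.re:.ki.go.si:n.gu.plat.ˈteg.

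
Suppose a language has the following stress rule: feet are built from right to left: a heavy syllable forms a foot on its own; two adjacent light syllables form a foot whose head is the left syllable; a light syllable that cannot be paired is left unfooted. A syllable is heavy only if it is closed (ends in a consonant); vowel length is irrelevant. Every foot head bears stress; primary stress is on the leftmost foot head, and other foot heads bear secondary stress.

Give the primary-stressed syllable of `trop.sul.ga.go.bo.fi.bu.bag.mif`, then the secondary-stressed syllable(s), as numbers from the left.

primary 1, secondary 2, 4, 6, 8, 9

Weights: 1 trop H, 2 sul H, 3 ga L, 4 go L, 5 bo L, 6 fi L, 7 bu L, 8 bag H, 9 mif H.
Parse right to left (heavy = foot alone; LL = one foot; stranded L unfooted): (ˈtrop) (ˈsul) ga (ˈgo.bo) (ˈfi.bu) (ˈbag) (ˈmif).
Foot heads: 1, 2, 4, 6, 8, 9.
Primary stress on the leftmost head = syllable 1.
Secondary stress on 2, 4, 6, 8, 9: ˈtrop.ˌsul.ga.ˌgo.bo.ˌfi.bu.ˌbag.ˌmif.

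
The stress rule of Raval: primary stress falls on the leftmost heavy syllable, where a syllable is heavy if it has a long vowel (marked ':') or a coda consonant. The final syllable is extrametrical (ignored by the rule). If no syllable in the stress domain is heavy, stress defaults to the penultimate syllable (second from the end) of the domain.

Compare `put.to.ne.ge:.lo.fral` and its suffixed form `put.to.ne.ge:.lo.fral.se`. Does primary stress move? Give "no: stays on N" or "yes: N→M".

Base `put.to.ne.ge:.lo.fral` (6 syllables):
  The final syllable (6, fral) is extrametrical; the stress domain is syllables 1–5.
  Weights: 1 put H, 2 to L, 3 ne L, 4 ge: H, 5 lo L.
  Heavy syllables in the domain: 1, 4. The leftmost is syllable 1 (put).
  → primary stress on syllable 1.
Suffixed `put.to.ne.ge:.lo.fral.se` (7 syllables):
  The final syllable (7, se) is extrametrical; the stress domain is syllables 1–6.
  Weights: 1 put H, 2 to L, 3 ne L, 4 ge: H, 5 lo L, 6 fral H.
  Heavy syllables in the domain: 1, 4, 6. The leftmost is syllable 1 (put).
  → primary stress on syllable 1.

no: stays on 1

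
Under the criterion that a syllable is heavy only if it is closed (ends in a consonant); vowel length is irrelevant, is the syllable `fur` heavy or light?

heavy

`fur`: short vowel, closed (coda /r/). Closed (coda /r/) → heavy.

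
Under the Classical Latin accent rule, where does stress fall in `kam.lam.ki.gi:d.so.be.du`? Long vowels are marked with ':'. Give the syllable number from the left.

Classical Latin: stress the penult if heavy (long vowel or closed), else the antepenult.
Weights: 5 so L, 6 be L, 7 du L.
The penult (syllable 6, be) is light, so stress falls on the antepenult (syllable 5, so).
Stress on syllable 5: kam.lam.ki.gi:d.ˈso.be.du.

5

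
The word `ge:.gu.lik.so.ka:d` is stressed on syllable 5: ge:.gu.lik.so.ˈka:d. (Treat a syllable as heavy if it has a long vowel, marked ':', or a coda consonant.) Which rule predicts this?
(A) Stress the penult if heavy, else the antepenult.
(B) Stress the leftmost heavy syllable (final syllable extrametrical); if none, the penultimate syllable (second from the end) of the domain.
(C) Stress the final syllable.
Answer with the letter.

Rule A → syllable 3 (observed: 5).
Rule B → syllable 1 (observed: 5).
Rule C → syllable 5 ✓.

C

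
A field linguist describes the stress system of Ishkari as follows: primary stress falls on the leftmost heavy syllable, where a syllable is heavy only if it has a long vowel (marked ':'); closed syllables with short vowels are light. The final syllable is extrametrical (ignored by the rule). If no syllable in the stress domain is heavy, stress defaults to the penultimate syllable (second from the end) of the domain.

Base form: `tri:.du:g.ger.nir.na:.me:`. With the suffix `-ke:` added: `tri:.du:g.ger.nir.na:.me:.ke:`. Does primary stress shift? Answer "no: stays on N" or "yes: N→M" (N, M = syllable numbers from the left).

no: stays on 1

Base `tri:.du:g.ger.nir.na:.me:` (6 syllables):
  The final syllable (6, me:) is extrametrical; the stress domain is syllables 1–5.
  Weights: 1 tri: H, 2 du:g H, 3 ger L, 4 nir L, 5 na: H.
  Heavy syllables in the domain: 1, 2, 5. The leftmost is syllable 1 (tri:).
  → primary stress on syllable 1.
Suffixed `tri:.du:g.ger.nir.na:.me:.ke:` (7 syllables):
  The final syllable (7, ke:) is extrametrical; the stress domain is syllables 1–6.
  Weights: 1 tri: H, 2 du:g H, 3 ger L, 4 nir L, 5 na: H, 6 me: H.
  Heavy syllables in the domain: 1, 2, 5, 6. The leftmost is syllable 1 (tri:).
  → primary stress on syllable 1.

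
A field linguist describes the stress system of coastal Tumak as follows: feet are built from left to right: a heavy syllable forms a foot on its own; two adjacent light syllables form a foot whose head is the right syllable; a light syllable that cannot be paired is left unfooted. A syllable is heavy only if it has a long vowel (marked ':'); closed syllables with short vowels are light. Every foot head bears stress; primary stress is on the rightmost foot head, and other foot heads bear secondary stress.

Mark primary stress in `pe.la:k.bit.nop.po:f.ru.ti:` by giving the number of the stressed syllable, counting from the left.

Weights: 1 pe L, 2 la:k H, 3 bit L, 4 nop L, 5 po:f H, 6 ru L, 7 ti: H.
Parse left to right (heavy = foot alone; LL = one foot; stranded L unfooted): pe (ˈla:k) (bit.ˈnop) (ˈpo:f) ru (ˈti:).
Foot heads: 2, 4, 5, 7.
Primary stress on the rightmost head = syllable 7.
Primary stress: syllable 7 → pe.la:k.bit.nop.po:f.ru.ˈti:.

7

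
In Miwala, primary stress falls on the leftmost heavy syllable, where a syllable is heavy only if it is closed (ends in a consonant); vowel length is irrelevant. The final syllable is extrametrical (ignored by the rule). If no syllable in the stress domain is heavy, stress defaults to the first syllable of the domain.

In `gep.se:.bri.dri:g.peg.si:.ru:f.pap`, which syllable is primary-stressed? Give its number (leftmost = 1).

1

The final syllable (8, pap) is extrametrical; the stress domain is syllables 1–7.
Weights: 1 gep H, 2 se: L, 3 bri L, 4 dri:g H, 5 peg H, 6 si: L, 7 ru:f H.
Heavy syllables in the domain: 1, 4, 5, 7. The leftmost is syllable 1 (gep).
Primary stress: syllable 1 → ˈgep.se:.bri.dri:g.peg.si:.ru:f.pap.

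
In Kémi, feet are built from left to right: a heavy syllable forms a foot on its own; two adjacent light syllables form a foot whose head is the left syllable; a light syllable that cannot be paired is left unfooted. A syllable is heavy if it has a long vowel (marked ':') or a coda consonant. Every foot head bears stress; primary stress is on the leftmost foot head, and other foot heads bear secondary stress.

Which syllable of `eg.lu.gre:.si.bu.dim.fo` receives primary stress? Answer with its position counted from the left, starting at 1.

1

Weights: 1 eg H, 2 lu L, 3 gre: H, 4 si L, 5 bu L, 6 dim H, 7 fo L.
Parse left to right (heavy = foot alone; LL = one foot; stranded L unfooted): (ˈeg) lu (ˈgre:) (ˈsi.bu) (ˈdim) fo.
Foot heads: 1, 3, 4, 6.
Primary stress on the leftmost head = syllable 1.
Primary stress: syllable 1 → ˈeg.lu.gre:.si.bu.dim.fo.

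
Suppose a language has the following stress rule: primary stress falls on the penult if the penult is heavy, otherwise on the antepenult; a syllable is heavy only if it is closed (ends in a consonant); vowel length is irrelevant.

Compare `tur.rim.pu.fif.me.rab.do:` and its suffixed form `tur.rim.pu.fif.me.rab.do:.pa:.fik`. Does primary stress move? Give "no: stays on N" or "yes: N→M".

Base `tur.rim.pu.fif.me.rab.do:` (7 syllables):
  Weights: 5 me L, 6 rab H, 7 do: L.
  The penult (syllable 6, rab) is heavy, so it takes stress.
  → primary stress on syllable 6.
Suffixed `tur.rim.pu.fif.me.rab.do:.pa:.fik` (9 syllables):
  Weights: 7 do: L, 8 pa: L, 9 fik H.
  The penult (syllable 8, pa:) is light, so stress falls on the antepenult (syllable 7, do:).
  → primary stress on syllable 7.

yes: 6→7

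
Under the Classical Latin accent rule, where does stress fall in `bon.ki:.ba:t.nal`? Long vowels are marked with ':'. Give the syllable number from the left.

3

Classical Latin: stress the penult if heavy (long vowel or closed), else the antepenult.
Weights: 2 ki: H, 3 ba:t H, 4 nal H.
The penult (syllable 3, ba:t) is heavy, so it takes stress.
Stress on syllable 3: bon.ki:.ˈba:t.nal.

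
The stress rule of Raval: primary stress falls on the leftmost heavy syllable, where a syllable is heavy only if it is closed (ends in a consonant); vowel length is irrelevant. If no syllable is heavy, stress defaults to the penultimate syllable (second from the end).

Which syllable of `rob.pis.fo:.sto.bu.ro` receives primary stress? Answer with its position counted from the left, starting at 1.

1

Weights: 1 rob H, 2 pis H, 3 fo: L, 4 sto L, 5 bu L, 6 ro L.
Heavy syllables in the domain: 1, 2. The leftmost is syllable 1 (rob).
Primary stress: syllable 1 → ˈrob.pis.fo:.sto.bu.ro.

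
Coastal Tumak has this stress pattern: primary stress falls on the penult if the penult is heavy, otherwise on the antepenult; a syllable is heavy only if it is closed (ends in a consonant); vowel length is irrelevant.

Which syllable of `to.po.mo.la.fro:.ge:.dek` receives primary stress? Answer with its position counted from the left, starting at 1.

5

Weights: 5 fro: L, 6 ge: L, 7 dek H.
The penult (syllable 6, ge:) is light, so stress falls on the antepenult (syllable 5, fro:).
Primary stress: syllable 5 → to.po.mo.la.ˈfro:.ge:.dek.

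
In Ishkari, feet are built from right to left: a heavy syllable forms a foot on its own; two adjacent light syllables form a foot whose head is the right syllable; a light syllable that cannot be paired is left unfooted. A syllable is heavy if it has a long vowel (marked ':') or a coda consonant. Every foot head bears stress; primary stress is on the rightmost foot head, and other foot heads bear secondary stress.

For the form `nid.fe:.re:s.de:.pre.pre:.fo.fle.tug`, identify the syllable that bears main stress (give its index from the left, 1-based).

Weights: 1 nid H, 2 fe: H, 3 re:s H, 4 de: H, 5 pre L, 6 pre: H, 7 fo L, 8 fle L, 9 tug H.
Parse right to left (heavy = foot alone; LL = one foot; stranded L unfooted): (ˈnid) (ˈfe:) (ˈre:s) (ˈde:) pre (ˈpre:) (fo.ˈfle) (ˈtug).
Foot heads: 1, 2, 3, 4, 6, 8, 9.
Primary stress on the rightmost head = syllable 9.
Primary stress: syllable 9 → nid.fe:.re:s.de:.pre.pre:.fo.fle.ˈtug.

9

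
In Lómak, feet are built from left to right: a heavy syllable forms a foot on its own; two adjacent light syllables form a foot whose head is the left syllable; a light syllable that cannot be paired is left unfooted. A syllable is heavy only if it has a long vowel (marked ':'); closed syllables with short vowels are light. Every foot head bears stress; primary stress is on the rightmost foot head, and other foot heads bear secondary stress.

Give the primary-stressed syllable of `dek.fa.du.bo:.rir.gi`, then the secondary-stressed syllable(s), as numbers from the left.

primary 5, secondary 1, 4

Weights: 1 dek L, 2 fa L, 3 du L, 4 bo: H, 5 rir L, 6 gi L.
Parse left to right (heavy = foot alone; LL = one foot; stranded L unfooted): (ˈdek.fa) du (ˈbo:) (ˈrir.gi).
Foot heads: 1, 4, 5.
Primary stress on the rightmost head = syllable 5.
Secondary stress on 1, 4: ˌdek.fa.du.ˌbo:.ˈrir.gi.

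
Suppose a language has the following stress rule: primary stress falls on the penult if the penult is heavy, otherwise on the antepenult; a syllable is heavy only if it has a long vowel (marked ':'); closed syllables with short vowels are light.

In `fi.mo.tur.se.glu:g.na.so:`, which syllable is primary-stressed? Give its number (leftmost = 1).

5

Weights: 5 glu:g H, 6 na L, 7 so: H.
The penult (syllable 6, na) is light, so stress falls on the antepenult (syllable 5, glu:g).
Primary stress: syllable 5 → fi.mo.tur.se.ˈglu:g.na.so:.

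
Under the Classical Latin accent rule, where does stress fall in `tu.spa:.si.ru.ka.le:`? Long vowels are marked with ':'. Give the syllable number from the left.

Classical Latin: stress the penult if heavy (long vowel or closed), else the antepenult.
Weights: 4 ru L, 5 ka L, 6 le: H.
The penult (syllable 5, ka) is light, so stress falls on the antepenult (syllable 4, ru).
Stress on syllable 4: tu.spa:.si.ˈru.ka.le:.

4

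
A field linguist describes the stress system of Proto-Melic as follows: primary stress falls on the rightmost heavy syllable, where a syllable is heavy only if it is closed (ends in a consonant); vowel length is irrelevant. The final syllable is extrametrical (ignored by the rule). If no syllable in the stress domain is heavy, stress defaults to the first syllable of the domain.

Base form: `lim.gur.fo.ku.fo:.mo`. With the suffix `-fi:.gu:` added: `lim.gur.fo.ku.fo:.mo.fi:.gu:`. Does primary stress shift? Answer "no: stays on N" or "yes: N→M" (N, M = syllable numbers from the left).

Base `lim.gur.fo.ku.fo:.mo` (6 syllables):
  The final syllable (6, mo) is extrametrical; the stress domain is syllables 1–5.
  Weights: 1 lim H, 2 gur H, 3 fo L, 4 ku L, 5 fo: L.
  Heavy syllables in the domain: 1, 2. The rightmost is syllable 2 (gur).
  → primary stress on syllable 2.
Suffixed `lim.gur.fo.ku.fo:.mo.fi:.gu:` (8 syllables):
  The final syllable (8, gu:) is extrametrical; the stress domain is syllables 1–7.
  Weights: 1 lim H, 2 gur H, 3 fo L, 4 ku L, 5 fo: L, 6 mo L, 7 fi: L.
  Heavy syllables in the domain: 1, 2. The rightmost is syllable 2 (gur).
  → primary stress on syllable 2.

no: stays on 2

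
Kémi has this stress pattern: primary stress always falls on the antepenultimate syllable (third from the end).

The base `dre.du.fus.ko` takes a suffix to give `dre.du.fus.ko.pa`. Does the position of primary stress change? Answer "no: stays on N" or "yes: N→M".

Base `dre.du.fus.ko` (4 syllables):
  The word has 4 syllables; the antepenultimate syllable (third from the end) is syllable 2 (du).
  → primary stress on syllable 2.
Suffixed `dre.du.fus.ko.pa` (5 syllables):
  The word has 5 syllables; the antepenultimate syllable (third from the end) is syllable 3 (fus).
  → primary stress on syllable 3.

yes: 2→3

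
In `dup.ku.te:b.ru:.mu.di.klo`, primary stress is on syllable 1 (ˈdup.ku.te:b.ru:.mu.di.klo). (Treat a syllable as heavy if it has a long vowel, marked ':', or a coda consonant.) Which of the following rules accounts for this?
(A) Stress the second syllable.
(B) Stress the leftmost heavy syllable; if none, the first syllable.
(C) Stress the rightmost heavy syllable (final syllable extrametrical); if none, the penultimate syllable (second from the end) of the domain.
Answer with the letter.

B

Rule A → syllable 2 (observed: 1).
Rule B → syllable 1 ✓.
Rule C → syllable 4 (observed: 1).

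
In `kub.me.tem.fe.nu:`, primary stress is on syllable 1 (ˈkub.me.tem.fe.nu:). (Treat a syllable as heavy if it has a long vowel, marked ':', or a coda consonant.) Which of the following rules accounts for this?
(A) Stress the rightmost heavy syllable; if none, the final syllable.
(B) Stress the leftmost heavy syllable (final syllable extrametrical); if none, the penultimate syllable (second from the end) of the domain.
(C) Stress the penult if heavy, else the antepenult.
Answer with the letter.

Rule A → syllable 5 (observed: 1).
Rule B → syllable 1 ✓.
Rule C → syllable 3 (observed: 1).

B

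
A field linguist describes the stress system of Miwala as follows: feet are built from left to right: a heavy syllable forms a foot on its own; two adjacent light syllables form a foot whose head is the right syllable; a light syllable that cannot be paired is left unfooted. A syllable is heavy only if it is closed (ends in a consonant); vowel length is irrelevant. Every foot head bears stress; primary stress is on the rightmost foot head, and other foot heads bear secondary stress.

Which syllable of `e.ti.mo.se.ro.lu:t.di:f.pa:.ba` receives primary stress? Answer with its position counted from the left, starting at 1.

9

Weights: 1 e L, 2 ti L, 3 mo L, 4 se L, 5 ro L, 6 lu:t H, 7 di:f H, 8 pa: L, 9 ba L.
Parse left to right (heavy = foot alone; LL = one foot; stranded L unfooted): (e.ˈti) (mo.ˈse) ro (ˈlu:t) (ˈdi:f) (pa:.ˈba).
Foot heads: 2, 4, 6, 7, 9.
Primary stress on the rightmost head = syllable 9.
Primary stress: syllable 9 → e.ti.mo.se.ro.lu:t.di:f.pa:.ˈba.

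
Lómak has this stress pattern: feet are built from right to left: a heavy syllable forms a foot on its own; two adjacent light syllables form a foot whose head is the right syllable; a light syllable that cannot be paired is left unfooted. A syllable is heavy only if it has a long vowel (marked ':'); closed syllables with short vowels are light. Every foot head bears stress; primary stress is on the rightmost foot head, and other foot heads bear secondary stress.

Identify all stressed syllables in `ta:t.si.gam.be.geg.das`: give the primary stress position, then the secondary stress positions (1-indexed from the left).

Weights: 1 ta:t H, 2 si L, 3 gam L, 4 be L, 5 geg L, 6 das L.
Parse right to left (heavy = foot alone; LL = one foot; stranded L unfooted): (ˈta:t) si (gam.ˈbe) (geg.ˈdas).
Foot heads: 1, 4, 6.
Primary stress on the rightmost head = syllable 6.
Secondary stress on 1, 4: ˌta:t.si.gam.ˌbe.geg.ˈdas.

primary 6, secondary 1, 4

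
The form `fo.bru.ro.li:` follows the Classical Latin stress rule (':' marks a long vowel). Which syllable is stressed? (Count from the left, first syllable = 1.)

2

Classical Latin: stress the penult if heavy (long vowel or closed), else the antepenult.
Weights: 2 bru L, 3 ro L, 4 li: H.
The penult (syllable 3, ro) is light, so stress falls on the antepenult (syllable 2, bru).
Stress on syllable 2: fo.ˈbru.ro.li:.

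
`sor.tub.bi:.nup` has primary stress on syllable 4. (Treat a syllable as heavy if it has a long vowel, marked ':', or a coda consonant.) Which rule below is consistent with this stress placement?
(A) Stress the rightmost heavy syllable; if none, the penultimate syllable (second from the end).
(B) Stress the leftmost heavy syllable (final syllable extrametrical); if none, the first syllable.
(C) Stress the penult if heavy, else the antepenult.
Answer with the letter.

A

Rule A → syllable 4 ✓.
Rule B → syllable 1 (observed: 4).
Rule C → syllable 3 (observed: 4).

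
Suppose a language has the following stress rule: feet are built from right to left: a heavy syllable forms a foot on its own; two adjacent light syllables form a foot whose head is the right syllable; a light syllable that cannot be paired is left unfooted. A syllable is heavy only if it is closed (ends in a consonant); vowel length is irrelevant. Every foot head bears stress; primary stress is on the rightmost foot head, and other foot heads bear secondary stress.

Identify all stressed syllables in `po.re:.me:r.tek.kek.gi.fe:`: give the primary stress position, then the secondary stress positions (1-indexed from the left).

Weights: 1 po L, 2 re: L, 3 me:r H, 4 tek H, 5 kek H, 6 gi L, 7 fe: L.
Parse right to left (heavy = foot alone; LL = one foot; stranded L unfooted): (po.ˈre:) (ˈme:r) (ˈtek) (ˈkek) (gi.ˈfe:).
Foot heads: 2, 3, 4, 5, 7.
Primary stress on the rightmost head = syllable 7.
Secondary stress on 2, 3, 4, 5: po.ˌre:.ˌme:r.ˌtek.ˌkek.gi.ˈfe:.

primary 7, secondary 2, 3, 4, 5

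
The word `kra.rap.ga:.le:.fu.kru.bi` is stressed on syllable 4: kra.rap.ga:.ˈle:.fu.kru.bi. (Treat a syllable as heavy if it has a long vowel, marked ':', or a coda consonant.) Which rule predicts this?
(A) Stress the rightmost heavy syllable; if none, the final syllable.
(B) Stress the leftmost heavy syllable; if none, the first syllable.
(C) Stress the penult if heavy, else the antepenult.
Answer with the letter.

Rule A → syllable 4 ✓.
Rule B → syllable 2 (observed: 4).
Rule C → syllable 5 (observed: 4).

A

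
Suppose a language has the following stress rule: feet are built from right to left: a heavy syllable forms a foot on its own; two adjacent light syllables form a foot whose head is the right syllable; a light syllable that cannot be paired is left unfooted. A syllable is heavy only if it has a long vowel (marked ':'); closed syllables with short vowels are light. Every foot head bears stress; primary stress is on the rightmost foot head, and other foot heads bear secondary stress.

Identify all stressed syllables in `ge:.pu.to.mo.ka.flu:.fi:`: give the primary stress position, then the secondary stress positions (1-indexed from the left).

primary 7, secondary 1, 3, 5, 6

Weights: 1 ge: H, 2 pu L, 3 to L, 4 mo L, 5 ka L, 6 flu: H, 7 fi: H.
Parse right to left (heavy = foot alone; LL = one foot; stranded L unfooted): (ˈge:) (pu.ˈto) (mo.ˈka) (ˈflu:) (ˈfi:).
Foot heads: 1, 3, 5, 6, 7.
Primary stress on the rightmost head = syllable 7.
Secondary stress on 1, 3, 5, 6: ˌge:.pu.ˌto.mo.ˌka.ˌflu:.ˈfi:.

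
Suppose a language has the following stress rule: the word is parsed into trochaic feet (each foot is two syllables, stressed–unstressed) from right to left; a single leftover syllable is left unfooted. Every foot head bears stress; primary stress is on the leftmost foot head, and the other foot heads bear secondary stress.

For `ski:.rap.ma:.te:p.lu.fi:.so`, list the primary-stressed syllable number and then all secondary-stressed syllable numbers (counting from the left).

primary 2, secondary 4, 6

Parse right to left into trochaic (ˈσσ) feet: ski: (ˈrap.ma:) (ˈte:p.lu) (ˈfi:.so). Syllable 1 is left unfooted.
Foot heads (stressed positions): 2, 4, 6.
End Rule Leftmost: primary stress on the leftmost head = syllable 2.
Secondary stress on 4, 6: ski:.ˈrap.ma:.ˌte:p.lu.ˌfi:.so.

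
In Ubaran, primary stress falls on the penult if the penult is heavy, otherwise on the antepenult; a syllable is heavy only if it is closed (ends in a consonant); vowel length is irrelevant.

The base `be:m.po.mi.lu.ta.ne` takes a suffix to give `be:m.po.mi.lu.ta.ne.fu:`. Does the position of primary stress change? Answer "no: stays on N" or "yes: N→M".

yes: 4→5

Base `be:m.po.mi.lu.ta.ne` (6 syllables):
  Weights: 4 lu L, 5 ta L, 6 ne L.
  The penult (syllable 5, ta) is light, so stress falls on the antepenult (syllable 4, lu).
  → primary stress on syllable 4.
Suffixed `be:m.po.mi.lu.ta.ne.fu:` (7 syllables):
  Weights: 5 ta L, 6 ne L, 7 fu: L.
  The penult (syllable 6, ne) is light, so stress falls on the antepenult (syllable 5, ta).
  → primary stress on syllable 5.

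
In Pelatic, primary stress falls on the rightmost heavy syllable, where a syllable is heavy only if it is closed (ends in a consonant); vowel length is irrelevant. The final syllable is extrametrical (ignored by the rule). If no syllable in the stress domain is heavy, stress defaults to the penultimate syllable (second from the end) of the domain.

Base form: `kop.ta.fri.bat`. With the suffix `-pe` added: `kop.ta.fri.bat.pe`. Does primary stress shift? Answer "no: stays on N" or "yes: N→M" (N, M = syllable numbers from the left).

yes: 1→4

Base `kop.ta.fri.bat` (4 syllables):
  The final syllable (4, bat) is extrametrical; the stress domain is syllables 1–3.
  Weights: 1 kop H, 2 ta L, 3 fri L.
  Heavy syllables in the domain: 1. The rightmost is syllable 1 (kop).
  → primary stress on syllable 1.
Suffixed `kop.ta.fri.bat.pe` (5 syllables):
  The final syllable (5, pe) is extrametrical; the stress domain is syllables 1–4.
  Weights: 1 kop H, 2 ta L, 3 fri L, 4 bat H.
  Heavy syllables in the domain: 1, 4. The rightmost is syllable 4 (bat).
  → primary stress on syllable 4.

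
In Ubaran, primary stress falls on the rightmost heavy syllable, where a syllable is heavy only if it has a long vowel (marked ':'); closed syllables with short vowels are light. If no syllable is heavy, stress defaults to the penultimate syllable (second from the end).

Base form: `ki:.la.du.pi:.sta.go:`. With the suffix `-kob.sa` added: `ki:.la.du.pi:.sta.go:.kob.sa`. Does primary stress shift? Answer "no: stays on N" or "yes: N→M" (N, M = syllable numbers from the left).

no: stays on 6

Base `ki:.la.du.pi:.sta.go:` (6 syllables):
  Weights: 1 ki: H, 2 la L, 3 du L, 4 pi: H, 5 sta L, 6 go: H.
  Heavy syllables in the domain: 1, 4, 6. The rightmost is syllable 6 (go:).
  → primary stress on syllable 6.
Suffixed `ki:.la.du.pi:.sta.go:.kob.sa` (8 syllables):
  Weights: 1 ki: H, 2 la L, 3 du L, 4 pi: H, 5 sta L, 6 go: H, 7 kob L, 8 sa L.
  Heavy syllables in the domain: 1, 4, 6. The rightmost is syllable 6 (go:).
  → primary stress on syllable 6.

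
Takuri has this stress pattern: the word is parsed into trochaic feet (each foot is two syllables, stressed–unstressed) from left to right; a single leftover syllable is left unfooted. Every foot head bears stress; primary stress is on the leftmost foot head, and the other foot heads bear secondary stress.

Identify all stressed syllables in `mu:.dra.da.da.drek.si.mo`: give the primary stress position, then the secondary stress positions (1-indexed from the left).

Parse left to right into trochaic (ˈσσ) feet: (ˈmu:.dra) (ˈda.da) (ˈdrek.si) mo. Syllable 7 is left unfooted.
Foot heads (stressed positions): 1, 3, 5.
End Rule Leftmost: primary stress on the leftmost head = syllable 1.
Secondary stress on 3, 5: ˈmu:.dra.ˌda.da.ˌdrek.si.mo.

primary 1, secondary 3, 5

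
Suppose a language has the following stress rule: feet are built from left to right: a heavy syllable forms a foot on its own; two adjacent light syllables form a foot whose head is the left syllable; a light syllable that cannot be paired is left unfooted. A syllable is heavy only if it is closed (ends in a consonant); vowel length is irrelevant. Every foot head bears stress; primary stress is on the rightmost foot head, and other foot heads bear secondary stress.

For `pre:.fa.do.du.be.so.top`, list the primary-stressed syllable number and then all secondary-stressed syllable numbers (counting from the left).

Weights: 1 pre: L, 2 fa L, 3 do L, 4 du L, 5 be L, 6 so L, 7 top H.
Parse left to right (heavy = foot alone; LL = one foot; stranded L unfooted): (ˈpre:.fa) (ˈdo.du) (ˈbe.so) (ˈtop).
Foot heads: 1, 3, 5, 7.
Primary stress on the rightmost head = syllable 7.
Secondary stress on 1, 3, 5: ˌpre:.fa.ˌdo.du.ˌbe.so.ˈtop.

primary 7, secondary 1, 3, 5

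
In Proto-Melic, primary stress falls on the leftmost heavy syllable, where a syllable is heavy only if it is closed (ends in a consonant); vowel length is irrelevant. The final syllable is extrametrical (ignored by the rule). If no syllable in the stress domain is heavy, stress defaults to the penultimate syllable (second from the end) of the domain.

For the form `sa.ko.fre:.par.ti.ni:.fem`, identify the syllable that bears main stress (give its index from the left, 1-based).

4

The final syllable (7, fem) is extrametrical; the stress domain is syllables 1–6.
Weights: 1 sa L, 2 ko L, 3 fre: L, 4 par H, 5 ti L, 6 ni: L.
Heavy syllables in the domain: 4. The leftmost is syllable 4 (par).
Primary stress: syllable 4 → sa.ko.fre:.ˈpar.ti.ni:.fem.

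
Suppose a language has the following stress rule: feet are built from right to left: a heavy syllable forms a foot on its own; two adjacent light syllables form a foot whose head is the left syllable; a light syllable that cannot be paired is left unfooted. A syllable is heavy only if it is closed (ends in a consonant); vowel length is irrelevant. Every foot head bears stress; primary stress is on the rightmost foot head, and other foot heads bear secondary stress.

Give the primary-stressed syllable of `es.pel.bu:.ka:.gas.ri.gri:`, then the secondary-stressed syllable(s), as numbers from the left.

Weights: 1 es H, 2 pel H, 3 bu: L, 4 ka: L, 5 gas H, 6 ri L, 7 gri: L.
Parse right to left (heavy = foot alone; LL = one foot; stranded L unfooted): (ˈes) (ˈpel) (ˈbu:.ka:) (ˈgas) (ˈri.gri:).
Foot heads: 1, 2, 3, 5, 6.
Primary stress on the rightmost head = syllable 6.
Secondary stress on 1, 2, 3, 5: ˌes.ˌpel.ˌbu:.ka:.ˌgas.ˈri.gri:.

primary 6, secondary 1, 2, 3, 5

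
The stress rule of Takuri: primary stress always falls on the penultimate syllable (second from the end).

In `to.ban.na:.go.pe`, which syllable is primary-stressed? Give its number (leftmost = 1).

4

The word has 5 syllables; the penultimate syllable (second from the end) is syllable 4 (go).
Primary stress: syllable 4 → to.ban.na:.ˈgo.pe.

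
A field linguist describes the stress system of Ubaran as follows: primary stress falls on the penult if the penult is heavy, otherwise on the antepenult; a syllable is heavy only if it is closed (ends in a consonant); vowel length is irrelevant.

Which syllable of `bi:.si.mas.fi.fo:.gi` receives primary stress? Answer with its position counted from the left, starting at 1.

4

Weights: 4 fi L, 5 fo: L, 6 gi L.
The penult (syllable 5, fo:) is light, so stress falls on the antepenult (syllable 4, fi).
Primary stress: syllable 4 → bi:.si.mas.ˈfi.fo:.gi.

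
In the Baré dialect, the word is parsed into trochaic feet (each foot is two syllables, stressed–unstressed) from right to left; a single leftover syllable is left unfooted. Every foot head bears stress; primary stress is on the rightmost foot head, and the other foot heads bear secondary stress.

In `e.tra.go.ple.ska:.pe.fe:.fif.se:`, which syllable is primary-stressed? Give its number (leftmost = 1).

Parse right to left into trochaic (ˈσσ) feet: e (ˈtra.go) (ˈple.ska:) (ˈpe.fe:) (ˈfif.se:). Syllable 1 is left unfooted.
Foot heads (stressed positions): 2, 4, 6, 8.
End Rule Rightmost: primary stress on the rightmost head = syllable 8.
Primary stress: syllable 8 → e.tra.go.ple.ska:.pe.fe:.ˈfif.se:.

8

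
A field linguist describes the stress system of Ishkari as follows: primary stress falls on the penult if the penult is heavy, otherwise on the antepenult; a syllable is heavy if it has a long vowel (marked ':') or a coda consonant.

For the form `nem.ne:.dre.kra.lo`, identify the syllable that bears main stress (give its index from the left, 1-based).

3

Weights: 3 dre L, 4 kra L, 5 lo L.
The penult (syllable 4, kra) is light, so stress falls on the antepenult (syllable 3, dre).
Primary stress: syllable 3 → nem.ne:.ˈdre.kra.lo.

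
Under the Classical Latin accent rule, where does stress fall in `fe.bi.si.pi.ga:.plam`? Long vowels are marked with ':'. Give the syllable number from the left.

5

Classical Latin: stress the penult if heavy (long vowel or closed), else the antepenult.
Weights: 4 pi L, 5 ga: H, 6 plam H.
The penult (syllable 5, ga:) is heavy, so it takes stress.
Stress on syllable 5: fe.bi.si.pi.ˈga:.plam.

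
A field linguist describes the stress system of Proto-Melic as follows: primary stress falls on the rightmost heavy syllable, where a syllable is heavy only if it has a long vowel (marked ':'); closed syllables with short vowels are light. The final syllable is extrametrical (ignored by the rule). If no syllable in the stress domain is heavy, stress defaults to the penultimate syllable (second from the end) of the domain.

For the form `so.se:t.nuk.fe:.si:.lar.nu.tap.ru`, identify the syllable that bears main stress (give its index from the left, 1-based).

The final syllable (9, ru) is extrametrical; the stress domain is syllables 1–8.
Weights: 1 so L, 2 se:t H, 3 nuk L, 4 fe: H, 5 si: H, 6 lar L, 7 nu L, 8 tap L.
Heavy syllables in the domain: 2, 4, 5. The rightmost is syllable 5 (si:).
Primary stress: syllable 5 → so.se:t.nuk.fe:.ˈsi:.lar.nu.tap.ru.

5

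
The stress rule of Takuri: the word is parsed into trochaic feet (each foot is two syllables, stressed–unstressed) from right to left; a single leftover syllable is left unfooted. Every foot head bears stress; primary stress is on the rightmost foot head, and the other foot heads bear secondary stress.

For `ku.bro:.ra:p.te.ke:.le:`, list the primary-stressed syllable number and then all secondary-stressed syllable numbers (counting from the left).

Parse right to left into trochaic (ˈσσ) feet: (ˈku.bro:) (ˈra:p.te) (ˈke:.le:).
Foot heads (stressed positions): 1, 3, 5.
End Rule Rightmost: primary stress on the rightmost head = syllable 5.
Secondary stress on 1, 3: ˌku.bro:.ˌra:p.te.ˈke:.le:.

primary 5, secondary 1, 3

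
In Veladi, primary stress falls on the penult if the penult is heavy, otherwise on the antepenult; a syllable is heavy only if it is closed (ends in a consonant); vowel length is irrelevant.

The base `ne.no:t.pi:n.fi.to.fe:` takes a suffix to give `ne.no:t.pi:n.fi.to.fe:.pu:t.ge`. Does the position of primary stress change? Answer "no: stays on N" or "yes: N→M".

Base `ne.no:t.pi:n.fi.to.fe:` (6 syllables):
  Weights: 4 fi L, 5 to L, 6 fe: L.
  The penult (syllable 5, to) is light, so stress falls on the antepenult (syllable 4, fi).
  → primary stress on syllable 4.
Suffixed `ne.no:t.pi:n.fi.to.fe:.pu:t.ge` (8 syllables):
  Weights: 6 fe: L, 7 pu:t H, 8 ge L.
  The penult (syllable 7, pu:t) is heavy, so it takes stress.
  → primary stress on syllable 7.

yes: 4→7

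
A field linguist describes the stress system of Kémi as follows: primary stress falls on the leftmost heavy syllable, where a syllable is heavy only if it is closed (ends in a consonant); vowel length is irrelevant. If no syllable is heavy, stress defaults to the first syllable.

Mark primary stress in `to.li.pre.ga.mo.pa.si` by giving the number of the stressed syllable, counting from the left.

1

Weights: 1 to L, 2 li L, 3 pre L, 4 ga L, 5 mo L, 6 pa L, 7 si L.
No heavy syllable in the domain; default to the first syllable = syllable 1.
Primary stress: syllable 1 → ˈto.li.pre.ga.mo.pa.si.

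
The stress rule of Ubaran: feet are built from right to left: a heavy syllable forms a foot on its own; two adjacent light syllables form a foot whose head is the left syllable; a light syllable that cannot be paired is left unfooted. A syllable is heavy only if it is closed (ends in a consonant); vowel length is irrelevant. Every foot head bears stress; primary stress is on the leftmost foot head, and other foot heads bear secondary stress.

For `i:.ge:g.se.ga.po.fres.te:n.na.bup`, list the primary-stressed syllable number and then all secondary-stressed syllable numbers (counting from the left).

Weights: 1 i: L, 2 ge:g H, 3 se L, 4 ga L, 5 po L, 6 fres H, 7 te:n H, 8 na L, 9 bup H.
Parse right to left (heavy = foot alone; LL = one foot; stranded L unfooted): i: (ˈge:g) se (ˈga.po) (ˈfres) (ˈte:n) na (ˈbup).
Foot heads: 2, 4, 6, 7, 9.
Primary stress on the leftmost head = syllable 2.
Secondary stress on 4, 6, 7, 9: i:.ˈge:g.se.ˌga.po.ˌfres.ˌte:n.na.ˌbup.

primary 2, secondary 4, 6, 7, 9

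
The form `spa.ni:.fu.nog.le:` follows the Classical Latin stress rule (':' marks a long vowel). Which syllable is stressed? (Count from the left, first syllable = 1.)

4

Classical Latin: stress the penult if heavy (long vowel or closed), else the antepenult.
Weights: 3 fu L, 4 nog H, 5 le: H.
The penult (syllable 4, nog) is heavy, so it takes stress.
Stress on syllable 4: spa.ni:.fu.ˈnog.le:.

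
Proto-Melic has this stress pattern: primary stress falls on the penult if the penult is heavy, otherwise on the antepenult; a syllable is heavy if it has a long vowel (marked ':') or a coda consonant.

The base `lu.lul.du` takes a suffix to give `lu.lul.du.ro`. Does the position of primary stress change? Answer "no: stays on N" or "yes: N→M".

Base `lu.lul.du` (3 syllables):
  Weights: 1 lu L, 2 lul H, 3 du L.
  The penult (syllable 2, lul) is heavy, so it takes stress.
  → primary stress on syllable 2.
Suffixed `lu.lul.du.ro` (4 syllables):
  Weights: 2 lul H, 3 du L, 4 ro L.
  The penult (syllable 3, du) is light, so stress falls on the antepenult (syllable 2, lul).
  → primary stress on syllable 2.

no: stays on 2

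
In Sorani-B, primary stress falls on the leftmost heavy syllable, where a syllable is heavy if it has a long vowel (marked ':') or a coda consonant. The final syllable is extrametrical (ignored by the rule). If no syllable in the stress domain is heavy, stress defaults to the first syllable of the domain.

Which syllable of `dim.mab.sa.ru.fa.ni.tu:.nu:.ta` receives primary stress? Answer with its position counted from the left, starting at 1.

1

The final syllable (9, ta) is extrametrical; the stress domain is syllables 1–8.
Weights: 1 dim H, 2 mab H, 3 sa L, 4 ru L, 5 fa L, 6 ni L, 7 tu: H, 8 nu: H.
Heavy syllables in the domain: 1, 2, 7, 8. The leftmost is syllable 1 (dim).
Primary stress: syllable 1 → ˈdim.mab.sa.ru.fa.ni.tu:.nu:.ta.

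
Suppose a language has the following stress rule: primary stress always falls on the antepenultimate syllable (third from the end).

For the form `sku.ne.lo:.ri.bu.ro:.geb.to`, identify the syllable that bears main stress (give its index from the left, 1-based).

The word has 8 syllables; the antepenultimate syllable (third from the end) is syllable 6 (ro:).
Primary stress: syllable 6 → sku.ne.lo:.ri.bu.ˈro:.geb.to.

6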